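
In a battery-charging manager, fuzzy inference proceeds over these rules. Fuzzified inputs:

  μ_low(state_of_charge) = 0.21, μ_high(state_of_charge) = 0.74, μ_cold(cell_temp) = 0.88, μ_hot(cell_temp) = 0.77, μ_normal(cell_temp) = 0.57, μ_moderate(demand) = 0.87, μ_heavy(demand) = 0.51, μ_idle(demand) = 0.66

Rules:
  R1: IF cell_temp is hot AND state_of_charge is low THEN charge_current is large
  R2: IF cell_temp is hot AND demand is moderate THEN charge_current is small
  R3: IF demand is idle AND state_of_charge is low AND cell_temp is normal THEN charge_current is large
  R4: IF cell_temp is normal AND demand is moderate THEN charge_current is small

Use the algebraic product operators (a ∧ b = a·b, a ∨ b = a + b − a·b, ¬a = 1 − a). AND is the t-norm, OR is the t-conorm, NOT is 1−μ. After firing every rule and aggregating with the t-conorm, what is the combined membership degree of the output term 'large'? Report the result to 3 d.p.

0.228

R1: hot=0.77, low=0.21; AND[a·b] → w = 0.1617
R2: hot=0.77, moderate=0.87; AND[a·b] → w = 0.6699
R3: idle=0.66, low=0.21, normal=0.57; AND[a·b] → w = 0.0790
R4: normal=0.57, moderate=0.87; AND[a·b] → w = 0.4959
Rules with consequent 'large': {R1, R3} → strengths 0.1617, 0.0790
Aggregate via t-conorm [a + b − a·b]: 0.2279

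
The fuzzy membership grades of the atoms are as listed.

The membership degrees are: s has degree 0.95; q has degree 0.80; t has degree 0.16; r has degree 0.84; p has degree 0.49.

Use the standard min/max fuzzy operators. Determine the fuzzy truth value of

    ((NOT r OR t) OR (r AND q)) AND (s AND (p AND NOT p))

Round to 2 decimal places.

0.49

NOT r = 1 − 0.84 = 0.16
NOT r OR t = max(a, b) on (0.16, 0.16) = 0.16
r AND q = min(a, b) on (0.84, 0.80) = 0.80
(NOT r OR t) OR (r AND q) = max(a, b) on (0.16, 0.80) = 0.80
NOT p = 1 − 0.49 = 0.51
p AND NOT p = min(a, b) on (0.49, 0.51) = 0.49
s AND (p AND NOT p) = min(a, b) on (0.95, 0.49) = 0.49
((NOT r OR t) OR (r AND q)) AND (s AND (p AND NOT p)) = min(a, b) on (0.80, 0.49) = 0.49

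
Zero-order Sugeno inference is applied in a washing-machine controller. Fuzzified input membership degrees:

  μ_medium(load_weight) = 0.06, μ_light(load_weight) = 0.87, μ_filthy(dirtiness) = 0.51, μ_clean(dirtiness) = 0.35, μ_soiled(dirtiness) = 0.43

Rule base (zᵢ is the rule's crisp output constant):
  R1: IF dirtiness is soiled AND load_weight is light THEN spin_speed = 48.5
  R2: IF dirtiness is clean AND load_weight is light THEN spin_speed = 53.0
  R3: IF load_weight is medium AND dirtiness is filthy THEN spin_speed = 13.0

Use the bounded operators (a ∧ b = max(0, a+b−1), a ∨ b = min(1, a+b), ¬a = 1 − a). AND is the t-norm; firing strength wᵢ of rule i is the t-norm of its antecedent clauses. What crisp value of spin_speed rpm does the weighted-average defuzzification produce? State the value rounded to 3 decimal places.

50.404

R1 (z=48.5): soiled=0.43, light=0.87; AND[max(0, a+b−1)] → w = 0.30
R2 (z=53.0): clean=0.35, light=0.87; AND[max(0, a+b−1)] → w = 0.22
R3 (z=13.0): medium=0.06, filthy=0.51; AND[max(0, a+b−1)] → w = 0.00
Weighted average = (0.30·48.5 + 0.22·53.0 + 0.00·13.0) / (0.30 + 0.22 + 0.00)
  = 26.2100 / 0.5200 = 50.404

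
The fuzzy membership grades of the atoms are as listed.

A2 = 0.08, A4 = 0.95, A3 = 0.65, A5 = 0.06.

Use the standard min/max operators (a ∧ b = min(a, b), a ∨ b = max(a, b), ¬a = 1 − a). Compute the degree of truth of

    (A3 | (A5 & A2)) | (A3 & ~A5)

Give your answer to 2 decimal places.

A5 & A2 = min(a, b) on (0.06, 0.08) = 0.06
A3 | (A5 & A2) = max(a, b) on (0.65, 0.06) = 0.65
~A5 = 1 − 0.06 = 0.94
A3 & ~A5 = min(a, b) on (0.65, 0.94) = 0.65
(A3 | (A5 & A2)) | (A3 & ~A5) = max(a, b) on (0.65, 0.65) = 0.65

0.65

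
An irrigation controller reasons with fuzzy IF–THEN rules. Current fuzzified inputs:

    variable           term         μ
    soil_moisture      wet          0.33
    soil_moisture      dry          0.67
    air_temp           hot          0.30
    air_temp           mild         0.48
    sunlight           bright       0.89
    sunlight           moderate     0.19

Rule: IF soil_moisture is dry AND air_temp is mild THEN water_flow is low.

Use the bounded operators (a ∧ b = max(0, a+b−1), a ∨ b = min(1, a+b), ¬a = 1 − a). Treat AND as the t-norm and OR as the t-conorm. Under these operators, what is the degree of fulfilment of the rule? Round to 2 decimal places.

0.15

firing strength: dry=0.67, mild=0.48; AND[max(0, a+b−1)] → w = 0.15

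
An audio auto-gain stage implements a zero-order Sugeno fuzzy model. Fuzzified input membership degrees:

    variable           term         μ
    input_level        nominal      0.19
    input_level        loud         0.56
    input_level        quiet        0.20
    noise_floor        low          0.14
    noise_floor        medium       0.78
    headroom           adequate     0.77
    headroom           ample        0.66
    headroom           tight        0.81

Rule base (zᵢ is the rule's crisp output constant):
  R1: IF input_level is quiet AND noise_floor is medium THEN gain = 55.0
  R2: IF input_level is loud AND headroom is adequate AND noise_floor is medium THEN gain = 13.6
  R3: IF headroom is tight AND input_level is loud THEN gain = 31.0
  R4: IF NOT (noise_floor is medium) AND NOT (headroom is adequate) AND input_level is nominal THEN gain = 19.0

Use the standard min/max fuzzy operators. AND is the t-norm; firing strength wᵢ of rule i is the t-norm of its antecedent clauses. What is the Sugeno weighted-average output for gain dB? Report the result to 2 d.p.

R1 (z=55.0): quiet=0.20, medium=0.78; AND[min(a, b)] → w = 0.20
R2 (z=13.6): loud=0.56, adequate=0.77, medium=0.78; AND[min(a, b)] → w = 0.56
R3 (z=31.0): tight=0.81, loud=0.56; AND[min(a, b)] → w = 0.56
R4 (z=19.0): ¬medium=1−0.78=0.22, ¬adequate=1−0.77=0.23, nominal=0.19; AND[min(a, b)] → w = 0.19
Weighted average = (0.20·55.0 + 0.56·13.6 + 0.56·31.0 + 0.19·19.0) / (0.20 + 0.56 + 0.56 + 0.19)
  = 39.5860 / 1.5100 = 26.22

26.22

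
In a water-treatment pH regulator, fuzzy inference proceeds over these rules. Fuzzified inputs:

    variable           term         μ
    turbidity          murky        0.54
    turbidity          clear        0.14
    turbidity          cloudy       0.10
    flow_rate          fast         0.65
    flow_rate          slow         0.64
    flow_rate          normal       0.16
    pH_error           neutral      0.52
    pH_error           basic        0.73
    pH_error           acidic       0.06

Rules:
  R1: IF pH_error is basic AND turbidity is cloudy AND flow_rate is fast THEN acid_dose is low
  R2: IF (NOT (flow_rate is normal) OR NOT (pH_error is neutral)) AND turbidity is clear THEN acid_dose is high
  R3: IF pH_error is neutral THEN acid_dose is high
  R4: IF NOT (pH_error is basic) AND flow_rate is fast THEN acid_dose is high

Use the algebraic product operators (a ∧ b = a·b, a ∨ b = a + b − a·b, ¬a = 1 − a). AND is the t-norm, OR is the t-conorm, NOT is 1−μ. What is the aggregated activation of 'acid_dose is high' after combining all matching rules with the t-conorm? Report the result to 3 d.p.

0.655

R1: basic=0.73, cloudy=0.10, fast=0.65; AND[a·b] → w = 0.0474
R2: (¬normal=1−0.16=0.84 OR ¬neutral=1−0.52=0.48) = 0.9168; AND[a·b] with clear=0.14 → w = 0.1284
R3: neutral=0.52 → w = 0.5200
R4: ¬basic=1−0.73=0.27, fast=0.65; AND[a·b] → w = 0.1755
Rules with consequent 'high': {R2, R3, R4} → strengths 0.1284, 0.5200, 0.1755
Aggregate via t-conorm [a + b − a·b]: 0.6550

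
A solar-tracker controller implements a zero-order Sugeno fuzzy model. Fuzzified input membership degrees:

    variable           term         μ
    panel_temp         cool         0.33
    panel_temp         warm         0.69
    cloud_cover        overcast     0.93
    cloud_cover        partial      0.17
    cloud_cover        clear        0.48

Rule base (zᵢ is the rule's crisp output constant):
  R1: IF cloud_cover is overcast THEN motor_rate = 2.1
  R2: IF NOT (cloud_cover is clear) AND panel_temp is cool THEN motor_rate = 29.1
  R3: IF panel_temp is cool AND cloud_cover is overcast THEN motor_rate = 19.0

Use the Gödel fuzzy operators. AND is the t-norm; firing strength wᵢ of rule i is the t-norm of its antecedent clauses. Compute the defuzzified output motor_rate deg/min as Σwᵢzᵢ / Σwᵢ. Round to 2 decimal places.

11.21

R1 (z=2.1): overcast=0.93 → w = 0.93
R2 (z=29.1): ¬clear=1−0.48=0.52, cool=0.33; AND[min(a, b)] → w = 0.33
R3 (z=19.0): cool=0.33, overcast=0.93; AND[min(a, b)] → w = 0.33
Weighted average = (0.93·2.1 + 0.33·29.1 + 0.33·19.0) / (0.93 + 0.33 + 0.33)
  = 17.8260 / 1.5900 = 11.21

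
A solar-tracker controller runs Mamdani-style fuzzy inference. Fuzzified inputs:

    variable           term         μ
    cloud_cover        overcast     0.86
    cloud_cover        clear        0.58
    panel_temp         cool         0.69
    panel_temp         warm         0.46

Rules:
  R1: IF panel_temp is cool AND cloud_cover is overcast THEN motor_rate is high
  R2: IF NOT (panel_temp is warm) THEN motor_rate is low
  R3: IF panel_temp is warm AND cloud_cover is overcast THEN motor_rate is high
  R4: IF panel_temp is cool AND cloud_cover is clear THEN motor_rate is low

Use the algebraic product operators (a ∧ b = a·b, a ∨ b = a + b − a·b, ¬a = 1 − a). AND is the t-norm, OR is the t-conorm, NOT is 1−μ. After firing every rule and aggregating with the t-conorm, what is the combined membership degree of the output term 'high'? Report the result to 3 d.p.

R1: cool=0.69, overcast=0.86; AND[a·b] → w = 0.5934
R2: ¬warm=1−0.46=0.54 → w = 0.5400
R3: warm=0.46, overcast=0.86; AND[a·b] → w = 0.3956
R4: cool=0.69, clear=0.58; AND[a·b] → w = 0.4002
Rules with consequent 'high': {R1, R3} → strengths 0.5934, 0.3956
Aggregate via t-conorm [a + b − a·b]: 0.7543

0.754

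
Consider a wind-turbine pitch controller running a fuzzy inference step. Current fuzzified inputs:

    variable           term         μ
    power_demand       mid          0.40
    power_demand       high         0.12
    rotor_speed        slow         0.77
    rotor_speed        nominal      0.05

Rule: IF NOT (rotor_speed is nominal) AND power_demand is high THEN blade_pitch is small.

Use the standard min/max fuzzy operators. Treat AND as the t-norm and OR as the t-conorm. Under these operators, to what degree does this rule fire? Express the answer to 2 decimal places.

0.12

firing strength: ¬nominal=1−0.05=0.95, high=0.12; AND[min(a, b)] → w = 0.12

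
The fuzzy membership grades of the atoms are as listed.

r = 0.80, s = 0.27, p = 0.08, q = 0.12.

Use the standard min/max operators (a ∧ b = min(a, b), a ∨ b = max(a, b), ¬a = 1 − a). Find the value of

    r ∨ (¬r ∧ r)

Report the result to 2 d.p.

¬r = 1 − 0.80 = 0.20
¬r ∧ r = min(a, b) on (0.20, 0.80) = 0.20
r ∨ (¬r ∧ r) = max(a, b) on (0.80, 0.20) = 0.80

0.80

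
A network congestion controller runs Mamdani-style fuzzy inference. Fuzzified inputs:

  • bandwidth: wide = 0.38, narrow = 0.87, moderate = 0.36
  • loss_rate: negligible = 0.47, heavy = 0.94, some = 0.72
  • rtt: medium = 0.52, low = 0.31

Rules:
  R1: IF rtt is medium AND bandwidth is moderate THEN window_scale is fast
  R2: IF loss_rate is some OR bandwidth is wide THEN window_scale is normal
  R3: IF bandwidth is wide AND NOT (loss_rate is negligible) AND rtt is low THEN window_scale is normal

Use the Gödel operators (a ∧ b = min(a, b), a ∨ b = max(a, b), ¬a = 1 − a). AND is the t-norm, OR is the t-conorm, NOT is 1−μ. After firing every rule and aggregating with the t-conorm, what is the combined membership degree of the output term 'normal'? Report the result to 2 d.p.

0.72

R1: medium=0.52, moderate=0.36; AND[min(a, b)] → w = 0.36
R2: some=0.72, wide=0.38; OR[max(a, b)] → w = 0.72
R3: wide=0.38, ¬negligible=1−0.47=0.53, low=0.31; AND[min(a, b)] → w = 0.31
Rules with consequent 'normal': {R2, R3} → strengths 0.72, 0.31
Aggregate via t-conorm [max(a, b)]: 0.72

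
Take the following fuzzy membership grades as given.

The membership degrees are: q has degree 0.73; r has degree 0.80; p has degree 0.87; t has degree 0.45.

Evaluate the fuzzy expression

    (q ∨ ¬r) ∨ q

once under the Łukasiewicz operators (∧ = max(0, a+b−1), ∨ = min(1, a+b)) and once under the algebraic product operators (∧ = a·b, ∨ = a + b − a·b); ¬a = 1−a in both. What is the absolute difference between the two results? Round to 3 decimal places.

Under Łukasiewicz:
  ¬r = 1 − 0.80 = 0.20
  q ∨ ¬r = min(1, a+b) on (0.73, 0.20) = 0.93
  (q ∨ ¬r) ∨ q = min(1, a+b) on (0.93, 0.73) = 1.00
  → value = 1.0000
Under algebraic product:
  ¬r = 1 − 0.8000 = 0.2000
  q ∨ ¬r = a + b − a·b on (0.7300, 0.2000) = 0.7840
  (q ∨ ¬r) ∨ q = a + b − a·b on (0.7840, 0.7300) = 0.9417
  → value = 0.9417
|1.0000 − 0.9417| = 0.058

0.058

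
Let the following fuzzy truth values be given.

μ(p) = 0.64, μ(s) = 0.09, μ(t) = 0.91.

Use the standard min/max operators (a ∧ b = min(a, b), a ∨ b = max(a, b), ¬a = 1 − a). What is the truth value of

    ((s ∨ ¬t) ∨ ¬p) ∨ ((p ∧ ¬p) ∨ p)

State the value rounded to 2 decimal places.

0.64

¬t = 1 − 0.91 = 0.09
s ∨ ¬t = max(a, b) on (0.09, 0.09) = 0.09
¬p = 1 − 0.64 = 0.36
(s ∨ ¬t) ∨ ¬p = max(a, b) on (0.09, 0.36) = 0.36
¬p = 1 − 0.64 = 0.36
p ∧ ¬p = min(a, b) on (0.64, 0.36) = 0.36
(p ∧ ¬p) ∨ p = max(a, b) on (0.36, 0.64) = 0.64
((s ∨ ¬t) ∨ ¬p) ∨ ((p ∧ ¬p) ∨ p) = max(a, b) on (0.36, 0.64) = 0.64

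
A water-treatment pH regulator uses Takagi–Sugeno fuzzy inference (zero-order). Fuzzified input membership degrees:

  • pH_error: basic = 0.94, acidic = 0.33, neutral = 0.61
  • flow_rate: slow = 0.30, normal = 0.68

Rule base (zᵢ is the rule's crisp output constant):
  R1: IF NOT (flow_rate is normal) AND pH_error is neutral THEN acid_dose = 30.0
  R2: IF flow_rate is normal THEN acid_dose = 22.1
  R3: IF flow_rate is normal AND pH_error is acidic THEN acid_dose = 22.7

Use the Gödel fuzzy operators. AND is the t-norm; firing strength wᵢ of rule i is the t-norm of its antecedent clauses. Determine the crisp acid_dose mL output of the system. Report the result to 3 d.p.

24.150

R1 (z=30.0): ¬normal=1−0.68=0.32, neutral=0.61; AND[min(a, b)] → w = 0.32
R2 (z=22.1): normal=0.68 → w = 0.68
R3 (z=22.7): normal=0.68, acidic=0.33; AND[min(a, b)] → w = 0.33
Weighted average = (0.32·30.0 + 0.68·22.1 + 0.33·22.7) / (0.32 + 0.68 + 0.33)
  = 32.1190 / 1.3300 = 24.150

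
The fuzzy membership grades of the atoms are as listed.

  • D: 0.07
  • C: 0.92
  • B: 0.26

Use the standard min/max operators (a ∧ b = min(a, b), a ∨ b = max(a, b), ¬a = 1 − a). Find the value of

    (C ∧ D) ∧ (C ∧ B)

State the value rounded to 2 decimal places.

C ∧ D = min(a, b) on (0.92, 0.07) = 0.07
C ∧ B = min(a, b) on (0.92, 0.26) = 0.26
(C ∧ D) ∧ (C ∧ B) = min(a, b) on (0.07, 0.26) = 0.07

0.07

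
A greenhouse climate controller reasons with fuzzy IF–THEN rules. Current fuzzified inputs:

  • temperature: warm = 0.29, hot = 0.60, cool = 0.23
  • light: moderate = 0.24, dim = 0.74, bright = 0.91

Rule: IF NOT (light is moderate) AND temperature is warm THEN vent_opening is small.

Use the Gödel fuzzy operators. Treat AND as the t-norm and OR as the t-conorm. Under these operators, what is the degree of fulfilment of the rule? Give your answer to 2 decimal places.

0.29

firing strength: ¬moderate=1−0.24=0.76, warm=0.29; AND[min(a, b)] → w = 0.29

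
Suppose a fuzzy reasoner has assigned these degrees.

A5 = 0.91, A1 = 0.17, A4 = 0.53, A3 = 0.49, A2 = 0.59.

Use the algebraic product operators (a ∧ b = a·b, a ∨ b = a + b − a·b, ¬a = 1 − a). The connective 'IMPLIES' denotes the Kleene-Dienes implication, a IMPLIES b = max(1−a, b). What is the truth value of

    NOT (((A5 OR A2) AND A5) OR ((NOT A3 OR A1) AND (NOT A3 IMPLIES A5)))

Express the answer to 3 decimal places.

0.057

A5 OR A2 = a + b − a·b on (0.9100, 0.5900) = 0.9631
(A5 OR A2) AND A5 = a·b on (0.9631, 0.9100) = 0.8764
NOT A3 = 1 − 0.4900 = 0.5100
NOT A3 OR A1 = a + b − a·b on (0.5100, 0.1700) = 0.5933
NOT A3 = 1 − 0.4900 = 0.5100
NOT A3 IMPLIES A5  [Kleene-Dienes: max(1−a, b)] with a=0.5100, b=0.9100 → 0.9100
(NOT A3 OR A1) AND (NOT A3 IMPLIES A5) = a·b on (0.5933, 0.9100) = 0.5399
((A5 OR A2) AND A5) OR ((NOT A3 OR A1) AND (NOT A3 IMPLIES A5)) = a + b − a·b on (0.8764, 0.5399) = 0.9431
NOT (((A5 OR A2) AND A5) OR ((NOT A3 OR A1) AND (NOT A3 IMPLIES A5))) = 1 − 0.9431 = 0.0569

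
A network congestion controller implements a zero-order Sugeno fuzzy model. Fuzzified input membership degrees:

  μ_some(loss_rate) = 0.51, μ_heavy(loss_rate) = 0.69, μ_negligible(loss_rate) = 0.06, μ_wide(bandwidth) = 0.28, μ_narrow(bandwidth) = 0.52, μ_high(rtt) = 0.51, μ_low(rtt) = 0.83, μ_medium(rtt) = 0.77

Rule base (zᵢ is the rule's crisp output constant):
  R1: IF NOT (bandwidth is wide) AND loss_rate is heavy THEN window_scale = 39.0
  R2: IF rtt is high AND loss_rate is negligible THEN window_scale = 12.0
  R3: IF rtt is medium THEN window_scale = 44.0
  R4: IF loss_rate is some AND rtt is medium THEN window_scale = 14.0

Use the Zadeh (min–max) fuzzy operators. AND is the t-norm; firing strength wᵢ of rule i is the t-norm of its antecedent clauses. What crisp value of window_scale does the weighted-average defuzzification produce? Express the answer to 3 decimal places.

R1 (z=39.0): ¬wide=1−0.28=0.72, heavy=0.69; AND[min(a, b)] → w = 0.69
R2 (z=12.0): high=0.51, negligible=0.06; AND[min(a, b)] → w = 0.06
R3 (z=44.0): medium=0.77 → w = 0.77
R4 (z=14.0): some=0.51, medium=0.77; AND[min(a, b)] → w = 0.51
Weighted average = (0.69·39.0 + 0.06·12.0 + 0.77·44.0 + 0.51·14.0) / (0.69 + 0.06 + 0.77 + 0.51)
  = 68.6500 / 2.0300 = 33.818

33.818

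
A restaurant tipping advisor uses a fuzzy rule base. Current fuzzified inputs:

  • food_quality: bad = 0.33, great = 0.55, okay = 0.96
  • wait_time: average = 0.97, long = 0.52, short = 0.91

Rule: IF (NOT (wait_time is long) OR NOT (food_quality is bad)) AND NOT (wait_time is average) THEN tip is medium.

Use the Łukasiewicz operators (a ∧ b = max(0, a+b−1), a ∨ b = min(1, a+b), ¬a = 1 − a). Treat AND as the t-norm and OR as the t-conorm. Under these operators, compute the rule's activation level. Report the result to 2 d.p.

0.03

firing strength: (¬long=1−0.52=0.48 OR ¬bad=1−0.33=0.67) = 1.00; AND[max(0, a+b−1)] with ¬average=1−0.97=0.03 → w = 0.03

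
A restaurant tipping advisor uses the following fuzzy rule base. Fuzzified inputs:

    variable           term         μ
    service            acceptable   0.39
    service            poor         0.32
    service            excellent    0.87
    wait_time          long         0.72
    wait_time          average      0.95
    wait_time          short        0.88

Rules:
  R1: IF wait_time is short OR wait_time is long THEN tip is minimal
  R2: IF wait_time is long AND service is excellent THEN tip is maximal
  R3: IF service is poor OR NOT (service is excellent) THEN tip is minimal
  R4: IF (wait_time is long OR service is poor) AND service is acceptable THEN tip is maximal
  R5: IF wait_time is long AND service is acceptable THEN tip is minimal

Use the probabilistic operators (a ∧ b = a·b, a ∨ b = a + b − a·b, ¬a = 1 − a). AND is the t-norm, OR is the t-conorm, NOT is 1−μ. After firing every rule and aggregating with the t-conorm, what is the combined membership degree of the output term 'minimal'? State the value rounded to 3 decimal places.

R1: short=0.88, long=0.72; OR[a + b − a·b] → w = 0.9664
R2: long=0.72, excellent=0.87; AND[a·b] → w = 0.6264
R3: poor=0.32, ¬excellent=1−0.87=0.13; OR[a + b − a·b] → w = 0.4084
R4: (long=0.72 OR poor=0.32) = 0.8096; AND[a·b] with acceptable=0.39 → w = 0.3157
R5: long=0.72, acceptable=0.39; AND[a·b] → w = 0.2808
Rules with consequent 'minimal': {R1, R3, R5} → strengths 0.9664, 0.4084, 0.2808
Aggregate via t-conorm [a + b − a·b]: 0.9857

0.986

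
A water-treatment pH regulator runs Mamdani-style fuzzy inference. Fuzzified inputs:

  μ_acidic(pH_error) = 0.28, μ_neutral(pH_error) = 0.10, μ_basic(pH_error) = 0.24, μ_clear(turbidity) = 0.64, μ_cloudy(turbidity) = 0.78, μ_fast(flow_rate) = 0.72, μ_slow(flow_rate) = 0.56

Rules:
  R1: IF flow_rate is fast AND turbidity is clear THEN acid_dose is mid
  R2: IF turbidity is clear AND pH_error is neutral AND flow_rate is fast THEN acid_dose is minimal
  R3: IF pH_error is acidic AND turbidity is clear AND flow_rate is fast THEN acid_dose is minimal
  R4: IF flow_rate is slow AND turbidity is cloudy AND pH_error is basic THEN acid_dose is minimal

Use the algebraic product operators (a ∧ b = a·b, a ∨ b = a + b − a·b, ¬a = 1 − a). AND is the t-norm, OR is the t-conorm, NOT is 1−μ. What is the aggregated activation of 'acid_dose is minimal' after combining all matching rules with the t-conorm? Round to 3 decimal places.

R1: fast=0.72, clear=0.64; AND[a·b] → w = 0.4608
R2: clear=0.64, neutral=0.10, fast=0.72; AND[a·b] → w = 0.0461
R3: acidic=0.28, clear=0.64, fast=0.72; AND[a·b] → w = 0.1290
R4: slow=0.56, cloudy=0.78, basic=0.24; AND[a·b] → w = 0.1048
Rules with consequent 'minimal': {R2, R3, R4} → strengths 0.0461, 0.1290, 0.1048
Aggregate via t-conorm [a + b − a·b]: 0.2563

0.256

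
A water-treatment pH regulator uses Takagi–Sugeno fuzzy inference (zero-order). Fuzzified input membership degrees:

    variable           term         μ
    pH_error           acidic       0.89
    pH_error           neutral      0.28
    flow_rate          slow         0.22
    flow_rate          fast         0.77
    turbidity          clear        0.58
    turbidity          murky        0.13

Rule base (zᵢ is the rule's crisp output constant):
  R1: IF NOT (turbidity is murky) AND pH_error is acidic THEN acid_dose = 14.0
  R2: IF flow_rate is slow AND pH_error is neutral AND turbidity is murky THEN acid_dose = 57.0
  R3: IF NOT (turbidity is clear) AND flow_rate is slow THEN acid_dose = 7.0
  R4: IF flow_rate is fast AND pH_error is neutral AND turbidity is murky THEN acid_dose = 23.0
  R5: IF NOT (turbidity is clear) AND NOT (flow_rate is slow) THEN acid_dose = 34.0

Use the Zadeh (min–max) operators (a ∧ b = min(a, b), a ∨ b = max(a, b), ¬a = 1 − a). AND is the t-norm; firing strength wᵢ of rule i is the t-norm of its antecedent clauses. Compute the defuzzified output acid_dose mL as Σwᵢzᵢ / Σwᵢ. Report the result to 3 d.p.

R1 (z=14.0): ¬murky=1−0.13=0.87, acidic=0.89; AND[min(a, b)] → w = 0.87
R2 (z=57.0): slow=0.22, neutral=0.28, murky=0.13; AND[min(a, b)] → w = 0.13
R3 (z=7.0): ¬clear=1−0.58=0.42, slow=0.22; AND[min(a, b)] → w = 0.22
R4 (z=23.0): fast=0.77, neutral=0.28, murky=0.13; AND[min(a, b)] → w = 0.13
R5 (z=34.0): ¬clear=1−0.58=0.42, ¬slow=1−0.22=0.78; AND[min(a, b)] → w = 0.42
Weighted average = (0.87·14.0 + 0.13·57.0 + 0.22·7.0 + 0.13·23.0 + 0.42·34.0) / (0.87 + 0.13 + 0.22 + 0.13 + 0.42)
  = 38.4000 / 1.7700 = 21.695

21.695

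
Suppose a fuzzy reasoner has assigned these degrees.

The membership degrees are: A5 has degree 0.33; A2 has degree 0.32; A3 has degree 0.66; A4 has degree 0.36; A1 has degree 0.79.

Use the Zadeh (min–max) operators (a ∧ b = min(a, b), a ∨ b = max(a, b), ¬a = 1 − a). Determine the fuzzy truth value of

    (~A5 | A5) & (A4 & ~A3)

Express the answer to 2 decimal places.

~A5 = 1 − 0.33 = 0.67
~A5 | A5 = max(a, b) on (0.67, 0.33) = 0.67
~A3 = 1 − 0.66 = 0.34
A4 & ~A3 = min(a, b) on (0.36, 0.34) = 0.34
(~A5 | A5) & (A4 & ~A3) = min(a, b) on (0.67, 0.34) = 0.34

0.34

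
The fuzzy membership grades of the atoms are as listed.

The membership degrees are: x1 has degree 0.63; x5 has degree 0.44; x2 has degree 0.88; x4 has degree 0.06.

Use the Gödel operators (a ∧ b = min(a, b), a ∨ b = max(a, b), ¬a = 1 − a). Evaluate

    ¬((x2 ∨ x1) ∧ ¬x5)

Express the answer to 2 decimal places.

0.44

x2 ∨ x1 = max(a, b) on (0.88, 0.63) = 0.88
¬x5 = 1 − 0.44 = 0.56
(x2 ∨ x1) ∧ ¬x5 = min(a, b) on (0.88, 0.56) = 0.56
¬((x2 ∨ x1) ∧ ¬x5) = 1 − 0.56 = 0.44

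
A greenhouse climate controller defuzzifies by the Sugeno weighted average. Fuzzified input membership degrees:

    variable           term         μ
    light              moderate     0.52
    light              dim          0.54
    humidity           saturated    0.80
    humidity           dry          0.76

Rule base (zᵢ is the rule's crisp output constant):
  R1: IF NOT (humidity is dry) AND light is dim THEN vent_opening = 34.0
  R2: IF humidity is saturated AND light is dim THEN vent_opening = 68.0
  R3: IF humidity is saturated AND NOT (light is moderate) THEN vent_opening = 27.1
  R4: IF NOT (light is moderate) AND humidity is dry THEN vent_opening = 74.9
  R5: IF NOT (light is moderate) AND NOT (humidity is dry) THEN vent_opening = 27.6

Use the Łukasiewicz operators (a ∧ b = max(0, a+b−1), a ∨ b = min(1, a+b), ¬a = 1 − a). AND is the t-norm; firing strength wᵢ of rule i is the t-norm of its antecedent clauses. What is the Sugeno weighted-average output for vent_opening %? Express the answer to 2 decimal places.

56.61

R1 (z=34.0): ¬dry=1−0.76=0.24, dim=0.54; AND[max(0, a+b−1)] → w = 0.00
R2 (z=68.0): saturated=0.80, dim=0.54; AND[max(0, a+b−1)] → w = 0.34
R3 (z=27.1): saturated=0.80, ¬moderate=1−0.52=0.48; AND[max(0, a+b−1)] → w = 0.28
R4 (z=74.9): ¬moderate=1−0.52=0.48, dry=0.76; AND[max(0, a+b−1)] → w = 0.24
R5 (z=27.6): ¬moderate=1−0.52=0.48, ¬dry=1−0.76=0.24; AND[max(0, a+b−1)] → w = 0.00
Weighted average = (0.00·34.0 + 0.34·68.0 + 0.28·27.1 + 0.24·74.9 + 0.00·27.6) / (0.00 + 0.34 + 0.28 + 0.24 + 0.00)
  = 48.6840 / 0.8600 = 56.61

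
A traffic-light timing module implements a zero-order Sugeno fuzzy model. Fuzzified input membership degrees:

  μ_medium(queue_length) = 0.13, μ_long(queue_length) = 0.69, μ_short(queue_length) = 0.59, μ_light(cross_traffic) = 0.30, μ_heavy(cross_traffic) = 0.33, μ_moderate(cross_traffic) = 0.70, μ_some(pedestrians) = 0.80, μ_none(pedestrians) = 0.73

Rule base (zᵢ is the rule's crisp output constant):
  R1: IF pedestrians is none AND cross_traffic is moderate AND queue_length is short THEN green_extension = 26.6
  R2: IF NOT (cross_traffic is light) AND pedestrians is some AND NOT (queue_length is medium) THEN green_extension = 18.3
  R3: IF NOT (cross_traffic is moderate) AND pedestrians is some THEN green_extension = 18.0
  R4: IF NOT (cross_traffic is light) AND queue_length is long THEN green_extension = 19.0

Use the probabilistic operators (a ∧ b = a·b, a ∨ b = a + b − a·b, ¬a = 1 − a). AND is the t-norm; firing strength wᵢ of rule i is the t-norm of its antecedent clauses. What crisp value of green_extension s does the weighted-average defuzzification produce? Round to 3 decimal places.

20.131

R1 (z=26.6): none=0.73, moderate=0.70, short=0.59; AND[a·b] → w = 0.3015
R2 (z=18.3): ¬light=1−0.30=0.70, some=0.80, ¬medium=1−0.13=0.87; AND[a·b] → w = 0.4872
R3 (z=18.0): ¬moderate=1−0.70=0.30, some=0.80; AND[a·b] → w = 0.2400
R4 (z=19.0): ¬light=1−0.30=0.70, long=0.69; AND[a·b] → w = 0.4830
Weighted average = (0.3015·26.6 + 0.4872·18.3 + 0.2400·18.0 + 0.4830·19.0) / (0.3015 + 0.4872 + 0.2400 + 0.4830)
  = 30.4324 / 1.5117 = 20.131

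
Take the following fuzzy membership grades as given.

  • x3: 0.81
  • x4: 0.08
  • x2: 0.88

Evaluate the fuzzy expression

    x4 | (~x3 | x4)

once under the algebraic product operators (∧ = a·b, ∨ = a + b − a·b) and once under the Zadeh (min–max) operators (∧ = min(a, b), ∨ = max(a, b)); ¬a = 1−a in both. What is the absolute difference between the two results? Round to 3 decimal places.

Under algebraic product:
  ~x3 = 1 − 0.8100 = 0.1900
  ~x3 | x4 = a + b − a·b on (0.1900, 0.0800) = 0.2548
  x4 | (~x3 | x4) = a + b − a·b on (0.0800, 0.2548) = 0.3144
  → value = 0.3144
Under Zadeh (min–max):
  ~x3 = 1 − 0.81 = 0.19
  ~x3 | x4 = max(a, b) on (0.19, 0.08) = 0.19
  x4 | (~x3 | x4) = max(a, b) on (0.08, 0.19) = 0.19
  → value = 0.1900
|0.3144 − 0.1900| = 0.124

0.124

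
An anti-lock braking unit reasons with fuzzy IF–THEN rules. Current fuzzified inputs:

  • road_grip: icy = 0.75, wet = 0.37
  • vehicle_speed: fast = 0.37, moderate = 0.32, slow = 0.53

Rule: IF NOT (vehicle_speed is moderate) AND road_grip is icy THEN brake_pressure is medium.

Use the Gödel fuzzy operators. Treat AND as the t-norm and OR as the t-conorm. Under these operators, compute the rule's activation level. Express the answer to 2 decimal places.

firing strength: ¬moderate=1−0.32=0.68, icy=0.75; AND[min(a, b)] → w = 0.68

0.68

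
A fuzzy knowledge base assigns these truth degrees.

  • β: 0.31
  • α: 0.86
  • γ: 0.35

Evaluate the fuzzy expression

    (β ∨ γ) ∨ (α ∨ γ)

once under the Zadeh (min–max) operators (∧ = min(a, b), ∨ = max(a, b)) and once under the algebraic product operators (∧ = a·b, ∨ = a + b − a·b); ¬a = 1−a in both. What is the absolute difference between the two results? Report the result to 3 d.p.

Under Zadeh (min–max):
  β ∨ γ = max(a, b) on (0.31, 0.35) = 0.35
  α ∨ γ = max(a, b) on (0.86, 0.35) = 0.86
  (β ∨ γ) ∨ (α ∨ γ) = max(a, b) on (0.35, 0.86) = 0.86
  → value = 0.8600
Under algebraic product:
  β ∨ γ = a + b − a·b on (0.3100, 0.3500) = 0.5515
  α ∨ γ = a + b − a·b on (0.8600, 0.3500) = 0.9090
  (β ∨ γ) ∨ (α ∨ γ) = a + b − a·b on (0.5515, 0.9090) = 0.9592
  → value = 0.9592
|0.8600 − 0.9592| = 0.099

0.099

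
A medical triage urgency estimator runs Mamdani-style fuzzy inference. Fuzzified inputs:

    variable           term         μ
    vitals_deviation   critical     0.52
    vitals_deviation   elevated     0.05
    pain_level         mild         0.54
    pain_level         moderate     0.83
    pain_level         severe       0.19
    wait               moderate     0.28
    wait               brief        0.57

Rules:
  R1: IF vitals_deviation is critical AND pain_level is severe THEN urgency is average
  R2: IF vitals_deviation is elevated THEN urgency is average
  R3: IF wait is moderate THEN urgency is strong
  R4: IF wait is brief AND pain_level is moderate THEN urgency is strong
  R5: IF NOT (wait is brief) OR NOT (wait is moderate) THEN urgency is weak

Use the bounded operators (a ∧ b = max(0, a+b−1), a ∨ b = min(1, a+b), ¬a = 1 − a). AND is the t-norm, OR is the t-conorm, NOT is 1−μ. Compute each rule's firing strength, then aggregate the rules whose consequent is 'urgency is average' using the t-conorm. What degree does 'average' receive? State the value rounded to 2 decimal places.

0.05

R1: critical=0.52, severe=0.19; AND[max(0, a+b−1)] → w = 0.00
R2: elevated=0.05 → w = 0.05
R3: moderate=0.28 → w = 0.28
R4: brief=0.57, moderate=0.83; AND[max(0, a+b−1)] → w = 0.40
R5: ¬brief=1−0.57=0.43, ¬moderate=1−0.28=0.72; OR[min(1, a+b)] → w = 1.00
Rules with consequent 'average': {R1, R2} → strengths 0.00, 0.05
Aggregate via t-conorm [min(1, a+b)]: 0.05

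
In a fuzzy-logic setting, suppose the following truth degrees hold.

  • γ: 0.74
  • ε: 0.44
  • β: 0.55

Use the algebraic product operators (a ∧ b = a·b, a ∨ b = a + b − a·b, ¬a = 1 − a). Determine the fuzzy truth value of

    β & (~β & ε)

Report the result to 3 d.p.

0.109

~β = 1 − 0.5500 = 0.4500
~β & ε = a·b on (0.4500, 0.4400) = 0.1980
β & (~β & ε) = a·b on (0.5500, 0.1980) = 0.1089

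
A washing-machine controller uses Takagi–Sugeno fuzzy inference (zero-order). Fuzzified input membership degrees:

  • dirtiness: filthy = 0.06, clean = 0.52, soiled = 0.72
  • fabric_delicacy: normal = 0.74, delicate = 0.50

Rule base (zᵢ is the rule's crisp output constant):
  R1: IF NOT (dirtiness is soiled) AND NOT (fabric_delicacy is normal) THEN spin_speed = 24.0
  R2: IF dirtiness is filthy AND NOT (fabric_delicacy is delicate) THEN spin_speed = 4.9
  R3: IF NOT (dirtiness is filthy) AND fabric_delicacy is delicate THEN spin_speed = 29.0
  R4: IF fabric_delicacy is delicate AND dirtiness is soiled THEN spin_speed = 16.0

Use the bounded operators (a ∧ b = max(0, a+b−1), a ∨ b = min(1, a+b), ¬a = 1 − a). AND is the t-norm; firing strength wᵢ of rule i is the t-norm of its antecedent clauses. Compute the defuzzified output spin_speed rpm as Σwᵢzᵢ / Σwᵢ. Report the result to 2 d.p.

R1 (z=24.0): ¬soiled=1−0.72=0.28, ¬normal=1−0.74=0.26; AND[max(0, a+b−1)] → w = 0.00
R2 (z=4.9): filthy=0.06, ¬delicate=1−0.50=0.50; AND[max(0, a+b−1)] → w = 0.00
R3 (z=29.0): ¬filthy=1−0.06=0.94, delicate=0.50; AND[max(0, a+b−1)] → w = 0.44
R4 (z=16.0): delicate=0.50, soiled=0.72; AND[max(0, a+b−1)] → w = 0.22
Weighted average = (0.00·24.0 + 0.00·4.9 + 0.44·29.0 + 0.22·16.0) / (0.00 + 0.00 + 0.44 + 0.22)
  = 16.2800 / 0.6600 = 24.67

24.67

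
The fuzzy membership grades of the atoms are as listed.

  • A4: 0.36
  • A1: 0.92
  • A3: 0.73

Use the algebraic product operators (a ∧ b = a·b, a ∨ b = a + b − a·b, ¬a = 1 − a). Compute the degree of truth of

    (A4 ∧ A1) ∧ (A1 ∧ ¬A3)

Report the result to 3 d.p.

A4 ∧ A1 = a·b on (0.3600, 0.9200) = 0.3312
¬A3 = 1 − 0.7300 = 0.2700
A1 ∧ ¬A3 = a·b on (0.9200, 0.2700) = 0.2484
(A4 ∧ A1) ∧ (A1 ∧ ¬A3) = a·b on (0.3312, 0.2484) = 0.0823

0.082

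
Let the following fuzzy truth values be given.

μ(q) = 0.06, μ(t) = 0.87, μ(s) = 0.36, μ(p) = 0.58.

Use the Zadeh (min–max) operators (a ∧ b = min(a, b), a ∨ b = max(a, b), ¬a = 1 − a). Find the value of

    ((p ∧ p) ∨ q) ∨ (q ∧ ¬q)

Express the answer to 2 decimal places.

0.58

p ∧ p = min(a, b) on (0.58, 0.58) = 0.58
(p ∧ p) ∨ q = max(a, b) on (0.58, 0.06) = 0.58
¬q = 1 − 0.06 = 0.94
q ∧ ¬q = min(a, b) on (0.06, 0.94) = 0.06
((p ∧ p) ∨ q) ∨ (q ∧ ¬q) = max(a, b) on (0.58, 0.06) = 0.58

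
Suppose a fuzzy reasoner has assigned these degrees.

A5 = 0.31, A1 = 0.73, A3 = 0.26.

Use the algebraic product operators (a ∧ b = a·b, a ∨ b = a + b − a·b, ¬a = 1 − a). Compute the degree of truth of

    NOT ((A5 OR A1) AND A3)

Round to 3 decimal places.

A5 OR A1 = a + b − a·b on (0.3100, 0.7300) = 0.8137
(A5 OR A1) AND A3 = a·b on (0.8137, 0.2600) = 0.2116
NOT ((A5 OR A1) AND A3) = 1 − 0.2116 = 0.7884

0.788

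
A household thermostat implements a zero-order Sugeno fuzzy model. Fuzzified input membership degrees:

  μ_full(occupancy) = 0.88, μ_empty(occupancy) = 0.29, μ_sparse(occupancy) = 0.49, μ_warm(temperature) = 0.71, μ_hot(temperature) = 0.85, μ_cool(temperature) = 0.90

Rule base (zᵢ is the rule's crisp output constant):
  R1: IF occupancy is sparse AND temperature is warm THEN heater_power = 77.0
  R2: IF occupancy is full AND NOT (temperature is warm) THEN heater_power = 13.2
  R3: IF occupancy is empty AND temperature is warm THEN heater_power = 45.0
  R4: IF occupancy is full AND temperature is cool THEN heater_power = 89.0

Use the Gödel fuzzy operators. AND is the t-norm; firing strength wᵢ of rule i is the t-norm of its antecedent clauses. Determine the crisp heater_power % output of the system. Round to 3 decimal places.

R1 (z=77.0): sparse=0.49, warm=0.71; AND[min(a, b)] → w = 0.49
R2 (z=13.2): full=0.88, ¬warm=1−0.71=0.29; AND[min(a, b)] → w = 0.29
R3 (z=45.0): empty=0.29, warm=0.71; AND[min(a, b)] → w = 0.29
R4 (z=89.0): full=0.88, cool=0.90; AND[min(a, b)] → w = 0.88
Weighted average = (0.49·77.0 + 0.29·13.2 + 0.29·45.0 + 0.88·89.0) / (0.49 + 0.29 + 0.29 + 0.88)
  = 132.9280 / 1.9500 = 68.168

68.168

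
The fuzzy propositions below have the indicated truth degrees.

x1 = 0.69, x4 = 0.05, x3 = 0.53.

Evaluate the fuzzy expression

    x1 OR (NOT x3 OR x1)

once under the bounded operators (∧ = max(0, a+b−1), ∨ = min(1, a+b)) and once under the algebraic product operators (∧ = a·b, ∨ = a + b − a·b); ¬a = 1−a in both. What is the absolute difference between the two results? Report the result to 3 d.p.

0.051

Under bounded:
  NOT x3 = 1 − 0.53 = 0.47
  NOT x3 OR x1 = min(1, a+b) on (0.47, 0.69) = 1.00
  x1 OR (NOT x3 OR x1) = min(1, a+b) on (0.69, 1.00) = 1.00
  → value = 1.0000
Under algebraic product:
  NOT x3 = 1 − 0.5300 = 0.4700
  NOT x3 OR x1 = a + b − a·b on (0.4700, 0.6900) = 0.8357
  x1 OR (NOT x3 OR x1) = a + b − a·b on (0.6900, 0.8357) = 0.9491
  → value = 0.9491
|1.0000 − 0.9491| = 0.051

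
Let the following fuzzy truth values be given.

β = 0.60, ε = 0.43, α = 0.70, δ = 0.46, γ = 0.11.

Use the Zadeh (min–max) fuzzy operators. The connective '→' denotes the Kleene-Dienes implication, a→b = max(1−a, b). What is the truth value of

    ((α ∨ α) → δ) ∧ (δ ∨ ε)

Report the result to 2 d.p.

α ∨ α = max(a, b) on (0.70, 0.70) = 0.70
(α ∨ α) → δ  [Kleene-Dienes: max(1−a, b)] with a=0.70, b=0.46 → 0.46
δ ∨ ε = max(a, b) on (0.46, 0.43) = 0.46
((α ∨ α) → δ) ∧ (δ ∨ ε) = min(a, b) on (0.46, 0.46) = 0.46

0.46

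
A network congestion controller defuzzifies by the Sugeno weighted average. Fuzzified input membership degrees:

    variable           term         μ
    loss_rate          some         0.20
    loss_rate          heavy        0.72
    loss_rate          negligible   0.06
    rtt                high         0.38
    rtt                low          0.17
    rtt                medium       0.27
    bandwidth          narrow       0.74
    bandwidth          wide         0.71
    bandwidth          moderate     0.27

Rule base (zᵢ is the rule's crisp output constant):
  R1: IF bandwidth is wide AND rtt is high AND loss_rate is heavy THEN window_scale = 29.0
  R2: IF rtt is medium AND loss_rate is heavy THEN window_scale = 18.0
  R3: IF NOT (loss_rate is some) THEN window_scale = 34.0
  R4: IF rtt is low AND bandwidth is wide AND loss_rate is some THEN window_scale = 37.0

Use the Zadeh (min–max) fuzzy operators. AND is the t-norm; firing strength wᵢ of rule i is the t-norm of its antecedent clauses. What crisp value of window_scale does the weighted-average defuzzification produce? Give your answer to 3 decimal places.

30.475

R1 (z=29.0): wide=0.71, high=0.38, heavy=0.72; AND[min(a, b)] → w = 0.38
R2 (z=18.0): medium=0.27, heavy=0.72; AND[min(a, b)] → w = 0.27
R3 (z=34.0): ¬some=1−0.20=0.80 → w = 0.80
R4 (z=37.0): low=0.17, wide=0.71, some=0.20; AND[min(a, b)] → w = 0.17
Weighted average = (0.38·29.0 + 0.27·18.0 + 0.80·34.0 + 0.17·37.0) / (0.38 + 0.27 + 0.80 + 0.17)
  = 49.3700 / 1.6200 = 30.475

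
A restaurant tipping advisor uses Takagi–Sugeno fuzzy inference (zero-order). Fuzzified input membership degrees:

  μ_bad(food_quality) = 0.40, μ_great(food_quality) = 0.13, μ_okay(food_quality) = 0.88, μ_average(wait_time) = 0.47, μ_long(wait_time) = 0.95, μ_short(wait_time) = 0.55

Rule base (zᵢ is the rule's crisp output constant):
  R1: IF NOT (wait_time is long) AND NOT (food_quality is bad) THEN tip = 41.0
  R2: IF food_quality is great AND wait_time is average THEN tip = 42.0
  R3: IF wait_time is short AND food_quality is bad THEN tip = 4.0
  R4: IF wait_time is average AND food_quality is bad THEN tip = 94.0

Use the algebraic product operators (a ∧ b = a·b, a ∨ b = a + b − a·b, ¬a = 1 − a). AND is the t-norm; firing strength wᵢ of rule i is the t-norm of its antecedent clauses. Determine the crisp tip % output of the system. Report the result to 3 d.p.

R1 (z=41.0): ¬long=1−0.95=0.05, ¬bad=1−0.40=0.60; AND[a·b] → w = 0.0300
R2 (z=42.0): great=0.13, average=0.47; AND[a·b] → w = 0.0611
R3 (z=4.0): short=0.55, bad=0.40; AND[a·b] → w = 0.2200
R4 (z=94.0): average=0.47, bad=0.40; AND[a·b] → w = 0.1880
Weighted average = (0.0300·41.0 + 0.0611·42.0 + 0.2200·4.0 + 0.1880·94.0) / (0.0300 + 0.0611 + 0.2200 + 0.1880)
  = 22.3482 / 0.4991 = 44.777

44.777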